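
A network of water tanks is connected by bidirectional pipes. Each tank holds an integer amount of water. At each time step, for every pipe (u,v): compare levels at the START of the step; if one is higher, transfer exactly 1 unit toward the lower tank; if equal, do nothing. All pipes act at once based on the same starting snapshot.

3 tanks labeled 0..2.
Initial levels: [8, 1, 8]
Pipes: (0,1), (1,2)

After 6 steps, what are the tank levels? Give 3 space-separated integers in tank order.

Step 1: flows [0->1,2->1] -> levels [7 3 7]
Step 2: flows [0->1,2->1] -> levels [6 5 6]
Step 3: flows [0->1,2->1] -> levels [5 7 5]
Step 4: flows [1->0,1->2] -> levels [6 5 6]
  -> period-2 cycle: step 4 state = step 2 state
  -> state at step 6: (6-2) mod 2 = 0, same as step 2 -> [6 5 6]

Answer: 6 5 6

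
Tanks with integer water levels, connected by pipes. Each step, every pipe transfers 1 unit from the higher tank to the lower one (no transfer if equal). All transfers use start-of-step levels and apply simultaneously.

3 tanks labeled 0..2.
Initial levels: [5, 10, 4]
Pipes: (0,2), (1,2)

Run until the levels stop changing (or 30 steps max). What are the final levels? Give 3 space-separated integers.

Answer: 6 6 7

Derivation:
Step 1: flows [0->2,1->2] -> levels [4 9 6]
Step 2: flows [2->0,1->2] -> levels [5 8 6]
Step 3: flows [2->0,1->2] -> levels [6 7 6]
Step 4: flows [0=2,1->2] -> levels [6 6 7]
Step 5: flows [2->0,2->1] -> levels [7 7 5]
Step 6: flows [0->2,1->2] -> levels [6 6 7]
  -> period-2 cycle: step 6 state = step 4 state; never stabilizes
  -> state at step 30: (30-4) mod 2 = 0, same as step 4 -> [6 6 7]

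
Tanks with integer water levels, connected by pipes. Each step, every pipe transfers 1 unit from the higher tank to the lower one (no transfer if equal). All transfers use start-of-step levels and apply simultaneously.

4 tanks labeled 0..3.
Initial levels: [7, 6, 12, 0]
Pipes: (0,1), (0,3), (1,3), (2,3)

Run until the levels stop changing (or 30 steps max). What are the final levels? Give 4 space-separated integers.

Answer: 6 6 6 7

Derivation:
Step 1: flows [0->1,0->3,1->3,2->3] -> levels [5 6 11 3]
Step 2: flows [1->0,0->3,1->3,2->3] -> levels [5 4 10 6]
Step 3: flows [0->1,3->0,3->1,2->3] -> levels [5 6 9 5]
Step 4: flows [1->0,0=3,1->3,2->3] -> levels [6 4 8 7]
Step 5: flows [0->1,3->0,3->1,2->3] -> levels [6 6 7 6]
Step 6: flows [0=1,0=3,1=3,2->3] -> levels [6 6 6 7]
Step 7: flows [0=1,3->0,3->1,3->2] -> levels [7 7 7 4]
Step 8: flows [0=1,0->3,1->3,2->3] -> levels [6 6 6 7]
  -> period-2 cycle: step 8 state = step 6 state; never stabilizes
  -> state at step 30: (30-6) mod 2 = 0, same as step 6 -> [6 6 6 7]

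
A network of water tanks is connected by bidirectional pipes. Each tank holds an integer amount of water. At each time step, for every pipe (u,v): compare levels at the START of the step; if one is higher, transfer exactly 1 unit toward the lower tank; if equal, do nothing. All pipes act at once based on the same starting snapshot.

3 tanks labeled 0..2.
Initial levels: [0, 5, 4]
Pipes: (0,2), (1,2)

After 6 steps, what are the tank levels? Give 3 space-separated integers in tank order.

Answer: 3 3 3

Derivation:
Step 1: flows [2->0,1->2] -> levels [1 4 4]
Step 2: flows [2->0,1=2] -> levels [2 4 3]
Step 3: flows [2->0,1->2] -> levels [3 3 3]
Step 4: flows [0=2,1=2] -> levels [3 3 3]
  -> stable; steps 5..6 unchanged -> [3 3 3]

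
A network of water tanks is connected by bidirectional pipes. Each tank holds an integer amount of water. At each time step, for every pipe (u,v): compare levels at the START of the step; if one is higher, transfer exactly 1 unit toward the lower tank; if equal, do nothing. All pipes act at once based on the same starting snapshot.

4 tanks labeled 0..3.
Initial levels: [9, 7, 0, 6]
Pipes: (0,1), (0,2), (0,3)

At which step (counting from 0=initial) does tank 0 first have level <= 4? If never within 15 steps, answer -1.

Step 1: flows [0->1,0->2,0->3] -> levels [6 8 1 7]
Step 2: flows [1->0,0->2,3->0] -> levels [7 7 2 6]
Step 3: flows [0=1,0->2,0->3] -> levels [5 7 3 7]
Step 4: flows [1->0,0->2,3->0] -> levels [6 6 4 6]
Step 5: flows [0=1,0->2,0=3] -> levels [5 6 5 6]
Step 6: flows [1->0,0=2,3->0] -> levels [7 5 5 5]
Step 7: flows [0->1,0->2,0->3] -> levels [4 6 6 6]
Tank 0 first reaches <=4 at step 7

Answer: 7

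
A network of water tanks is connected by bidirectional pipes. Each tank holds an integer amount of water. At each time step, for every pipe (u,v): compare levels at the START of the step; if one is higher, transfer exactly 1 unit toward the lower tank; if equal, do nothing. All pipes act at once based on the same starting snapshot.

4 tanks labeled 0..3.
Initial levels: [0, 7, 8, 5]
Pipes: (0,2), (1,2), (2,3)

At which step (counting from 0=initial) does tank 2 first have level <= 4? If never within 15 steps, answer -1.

Step 1: flows [2->0,2->1,2->3] -> levels [1 8 5 6]
Step 2: flows [2->0,1->2,3->2] -> levels [2 7 6 5]
Step 3: flows [2->0,1->2,2->3] -> levels [3 6 5 6]
Step 4: flows [2->0,1->2,3->2] -> levels [4 5 6 5]
Step 5: flows [2->0,2->1,2->3] -> levels [5 6 3 6]
Tank 2 first reaches <=4 at step 5

Answer: 5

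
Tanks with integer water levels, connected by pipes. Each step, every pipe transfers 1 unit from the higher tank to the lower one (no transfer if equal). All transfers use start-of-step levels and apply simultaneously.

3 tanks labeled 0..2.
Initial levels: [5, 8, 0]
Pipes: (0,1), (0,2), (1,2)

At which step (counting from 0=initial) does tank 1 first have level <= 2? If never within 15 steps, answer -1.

Step 1: flows [1->0,0->2,1->2] -> levels [5 6 2]
Step 2: flows [1->0,0->2,1->2] -> levels [5 4 4]
Step 3: flows [0->1,0->2,1=2] -> levels [3 5 5]
Step 4: flows [1->0,2->0,1=2] -> levels [5 4 4]
  -> period-2 cycle (repeats step 2); tank 1 never drops to <=2
Tank 1 never reaches <=2 within 15 steps

Answer: -1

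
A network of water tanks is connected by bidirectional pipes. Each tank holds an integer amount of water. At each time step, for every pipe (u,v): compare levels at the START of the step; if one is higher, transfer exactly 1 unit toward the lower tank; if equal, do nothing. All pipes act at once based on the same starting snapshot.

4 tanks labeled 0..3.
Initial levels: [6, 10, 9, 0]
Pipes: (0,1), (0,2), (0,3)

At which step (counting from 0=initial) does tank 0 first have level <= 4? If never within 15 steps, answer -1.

Step 1: flows [1->0,2->0,0->3] -> levels [7 9 8 1]
Step 2: flows [1->0,2->0,0->3] -> levels [8 8 7 2]
Step 3: flows [0=1,0->2,0->3] -> levels [6 8 8 3]
Step 4: flows [1->0,2->0,0->3] -> levels [7 7 7 4]
Step 5: flows [0=1,0=2,0->3] -> levels [6 7 7 5]
Step 6: flows [1->0,2->0,0->3] -> levels [7 6 6 6]
Step 7: flows [0->1,0->2,0->3] -> levels [4 7 7 7]
Tank 0 first reaches <=4 at step 7

Answer: 7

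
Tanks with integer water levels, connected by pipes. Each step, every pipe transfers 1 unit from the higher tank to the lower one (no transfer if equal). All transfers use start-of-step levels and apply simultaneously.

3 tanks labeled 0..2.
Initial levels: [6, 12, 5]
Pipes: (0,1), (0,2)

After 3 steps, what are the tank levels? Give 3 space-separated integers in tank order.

Step 1: flows [1->0,0->2] -> levels [6 11 6]
Step 2: flows [1->0,0=2] -> levels [7 10 6]
Step 3: flows [1->0,0->2] -> levels [7 9 7]

Answer: 7 9 7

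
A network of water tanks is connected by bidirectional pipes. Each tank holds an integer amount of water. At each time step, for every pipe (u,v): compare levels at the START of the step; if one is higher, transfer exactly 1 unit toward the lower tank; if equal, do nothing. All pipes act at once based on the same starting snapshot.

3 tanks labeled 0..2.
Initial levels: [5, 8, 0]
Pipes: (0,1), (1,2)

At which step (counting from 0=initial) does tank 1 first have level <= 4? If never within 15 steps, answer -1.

Step 1: flows [1->0,1->2] -> levels [6 6 1]
Step 2: flows [0=1,1->2] -> levels [6 5 2]
Step 3: flows [0->1,1->2] -> levels [5 5 3]
Step 4: flows [0=1,1->2] -> levels [5 4 4]
Tank 1 first reaches <=4 at step 4

Answer: 4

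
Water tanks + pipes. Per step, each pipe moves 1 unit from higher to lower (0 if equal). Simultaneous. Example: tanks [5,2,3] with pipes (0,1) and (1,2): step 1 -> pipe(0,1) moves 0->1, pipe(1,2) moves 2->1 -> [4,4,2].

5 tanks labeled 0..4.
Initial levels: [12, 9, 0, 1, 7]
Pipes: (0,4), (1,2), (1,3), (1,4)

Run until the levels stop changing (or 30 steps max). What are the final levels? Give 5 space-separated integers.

Step 1: flows [0->4,1->2,1->3,1->4] -> levels [11 6 1 2 9]
Step 2: flows [0->4,1->2,1->3,4->1] -> levels [10 5 2 3 9]
Step 3: flows [0->4,1->2,1->3,4->1] -> levels [9 4 3 4 9]
Step 4: flows [0=4,1->2,1=3,4->1] -> levels [9 4 4 4 8]
Step 5: flows [0->4,1=2,1=3,4->1] -> levels [8 5 4 4 8]
Step 6: flows [0=4,1->2,1->3,4->1] -> levels [8 4 5 5 7]
Step 7: flows [0->4,2->1,3->1,4->1] -> levels [7 7 4 4 7]
Step 8: flows [0=4,1->2,1->3,1=4] -> levels [7 5 5 5 7]
Step 9: flows [0=4,1=2,1=3,4->1] -> levels [7 6 5 5 6]
Step 10: flows [0->4,1->2,1->3,1=4] -> levels [6 4 6 6 7]
Step 11: flows [4->0,2->1,3->1,4->1] -> levels [7 7 5 5 5]
Step 12: flows [0->4,1->2,1->3,1->4] -> levels [6 4 6 6 7]
  -> period-2 cycle: step 12 state = step 10 state; never stabilizes
  -> state at step 30: (30-10) mod 2 = 0, same as step 10 -> [6 4 6 6 7]

Answer: 6 4 6 6 7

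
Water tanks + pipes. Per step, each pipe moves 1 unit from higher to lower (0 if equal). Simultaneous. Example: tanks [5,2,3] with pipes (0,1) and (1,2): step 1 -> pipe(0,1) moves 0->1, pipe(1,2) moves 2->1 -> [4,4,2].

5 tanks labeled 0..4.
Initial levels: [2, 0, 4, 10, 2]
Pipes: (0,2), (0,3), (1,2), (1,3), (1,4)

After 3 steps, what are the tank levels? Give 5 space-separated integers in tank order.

Step 1: flows [2->0,3->0,2->1,3->1,4->1] -> levels [4 3 2 8 1]
Step 2: flows [0->2,3->0,1->2,3->1,1->4] -> levels [4 2 4 6 2]
Step 3: flows [0=2,3->0,2->1,3->1,1=4] -> levels [5 4 3 4 2]

Answer: 5 4 3 4 2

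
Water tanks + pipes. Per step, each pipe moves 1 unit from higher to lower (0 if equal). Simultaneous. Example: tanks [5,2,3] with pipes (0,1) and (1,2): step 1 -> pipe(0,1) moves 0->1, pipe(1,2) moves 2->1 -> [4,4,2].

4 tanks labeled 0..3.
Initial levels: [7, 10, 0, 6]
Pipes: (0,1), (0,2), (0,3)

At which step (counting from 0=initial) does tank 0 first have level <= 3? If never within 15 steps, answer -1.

Answer: -1

Derivation:
Step 1: flows [1->0,0->2,0->3] -> levels [6 9 1 7]
Step 2: flows [1->0,0->2,3->0] -> levels [7 8 2 6]
Step 3: flows [1->0,0->2,0->3] -> levels [6 7 3 7]
Step 4: flows [1->0,0->2,3->0] -> levels [7 6 4 6]
Step 5: flows [0->1,0->2,0->3] -> levels [4 7 5 7]
Step 6: flows [1->0,2->0,3->0] -> levels [7 6 4 6]
  -> period-2 cycle (repeats step 4); tank 0 never drops to <=3
Tank 0 never reaches <=3 within 15 steps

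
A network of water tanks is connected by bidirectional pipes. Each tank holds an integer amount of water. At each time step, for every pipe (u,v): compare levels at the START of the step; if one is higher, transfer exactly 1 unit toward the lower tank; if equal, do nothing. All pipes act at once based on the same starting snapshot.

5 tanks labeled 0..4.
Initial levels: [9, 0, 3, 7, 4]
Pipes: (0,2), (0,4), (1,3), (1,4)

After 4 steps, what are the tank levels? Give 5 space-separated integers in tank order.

Step 1: flows [0->2,0->4,3->1,4->1] -> levels [7 2 4 6 4]
Step 2: flows [0->2,0->4,3->1,4->1] -> levels [5 4 5 5 4]
Step 3: flows [0=2,0->4,3->1,1=4] -> levels [4 5 5 4 5]
Step 4: flows [2->0,4->0,1->3,1=4] -> levels [6 4 4 5 4]

Answer: 6 4 4 5 4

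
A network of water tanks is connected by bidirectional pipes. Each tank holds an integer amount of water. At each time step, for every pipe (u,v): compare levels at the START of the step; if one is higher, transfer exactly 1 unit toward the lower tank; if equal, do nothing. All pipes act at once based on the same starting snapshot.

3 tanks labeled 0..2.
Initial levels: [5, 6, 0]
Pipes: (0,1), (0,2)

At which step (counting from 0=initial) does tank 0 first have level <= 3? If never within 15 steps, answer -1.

Answer: 4

Derivation:
Step 1: flows [1->0,0->2] -> levels [5 5 1]
Step 2: flows [0=1,0->2] -> levels [4 5 2]
Step 3: flows [1->0,0->2] -> levels [4 4 3]
Step 4: flows [0=1,0->2] -> levels [3 4 4]
Tank 0 first reaches <=3 at step 4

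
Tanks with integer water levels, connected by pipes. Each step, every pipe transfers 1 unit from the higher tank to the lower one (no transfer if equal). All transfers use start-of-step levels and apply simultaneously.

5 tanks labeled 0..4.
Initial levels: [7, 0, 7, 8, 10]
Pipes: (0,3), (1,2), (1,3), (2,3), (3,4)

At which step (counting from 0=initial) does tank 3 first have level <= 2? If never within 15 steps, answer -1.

Step 1: flows [3->0,2->1,3->1,3->2,4->3] -> levels [8 2 7 6 9]
Step 2: flows [0->3,2->1,3->1,2->3,4->3] -> levels [7 4 5 8 8]
Step 3: flows [3->0,2->1,3->1,3->2,3=4] -> levels [8 6 5 5 8]
Step 4: flows [0->3,1->2,1->3,2=3,4->3] -> levels [7 4 6 8 7]
Step 5: flows [3->0,2->1,3->1,3->2,3->4] -> levels [8 6 6 4 8]
Step 6: flows [0->3,1=2,1->3,2->3,4->3] -> levels [7 5 5 8 7]
Step 7: flows [3->0,1=2,3->1,3->2,3->4] -> levels [8 6 6 4 8]
  -> period-2 cycle (repeats step 5); tank 3 never drops to <=2
Tank 3 never reaches <=2 within 15 steps

Answer: -1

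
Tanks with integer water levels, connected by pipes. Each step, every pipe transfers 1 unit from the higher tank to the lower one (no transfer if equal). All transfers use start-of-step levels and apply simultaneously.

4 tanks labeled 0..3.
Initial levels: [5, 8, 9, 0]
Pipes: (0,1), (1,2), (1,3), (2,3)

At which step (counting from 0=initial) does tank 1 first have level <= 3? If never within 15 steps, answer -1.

Step 1: flows [1->0,2->1,1->3,2->3] -> levels [6 7 7 2]
Step 2: flows [1->0,1=2,1->3,2->3] -> levels [7 5 6 4]
Step 3: flows [0->1,2->1,1->3,2->3] -> levels [6 6 4 6]
Step 4: flows [0=1,1->2,1=3,3->2] -> levels [6 5 6 5]
Step 5: flows [0->1,2->1,1=3,2->3] -> levels [5 7 4 6]
Step 6: flows [1->0,1->2,1->3,3->2] -> levels [6 4 6 6]
Step 7: flows [0->1,2->1,3->1,2=3] -> levels [5 7 5 5]
Step 8: flows [1->0,1->2,1->3,2=3] -> levels [6 4 6 6]
  -> period-2 cycle (repeats step 6); tank 1 never drops to <=3
Tank 1 never reaches <=3 within 15 steps

Answer: -1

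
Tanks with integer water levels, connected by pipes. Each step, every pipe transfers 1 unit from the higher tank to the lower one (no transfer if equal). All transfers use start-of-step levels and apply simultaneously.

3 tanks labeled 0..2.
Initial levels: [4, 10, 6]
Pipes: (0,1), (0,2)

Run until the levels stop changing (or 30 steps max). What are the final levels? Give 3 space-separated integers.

Answer: 6 7 7

Derivation:
Step 1: flows [1->0,2->0] -> levels [6 9 5]
Step 2: flows [1->0,0->2] -> levels [6 8 6]
Step 3: flows [1->0,0=2] -> levels [7 7 6]
Step 4: flows [0=1,0->2] -> levels [6 7 7]
Step 5: flows [1->0,2->0] -> levels [8 6 6]
Step 6: flows [0->1,0->2] -> levels [6 7 7]
  -> period-2 cycle: step 6 state = step 4 state; never stabilizes
  -> state at step 30: (30-4) mod 2 = 0, same as step 4 -> [6 7 7]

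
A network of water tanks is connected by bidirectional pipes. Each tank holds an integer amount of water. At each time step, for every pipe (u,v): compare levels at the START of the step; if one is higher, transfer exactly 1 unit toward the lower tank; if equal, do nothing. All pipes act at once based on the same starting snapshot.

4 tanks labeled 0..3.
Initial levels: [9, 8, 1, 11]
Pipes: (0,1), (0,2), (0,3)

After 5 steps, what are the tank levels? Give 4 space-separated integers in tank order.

Answer: 7 8 6 8

Derivation:
Step 1: flows [0->1,0->2,3->0] -> levels [8 9 2 10]
Step 2: flows [1->0,0->2,3->0] -> levels [9 8 3 9]
Step 3: flows [0->1,0->2,0=3] -> levels [7 9 4 9]
Step 4: flows [1->0,0->2,3->0] -> levels [8 8 5 8]
Step 5: flows [0=1,0->2,0=3] -> levels [7 8 6 8]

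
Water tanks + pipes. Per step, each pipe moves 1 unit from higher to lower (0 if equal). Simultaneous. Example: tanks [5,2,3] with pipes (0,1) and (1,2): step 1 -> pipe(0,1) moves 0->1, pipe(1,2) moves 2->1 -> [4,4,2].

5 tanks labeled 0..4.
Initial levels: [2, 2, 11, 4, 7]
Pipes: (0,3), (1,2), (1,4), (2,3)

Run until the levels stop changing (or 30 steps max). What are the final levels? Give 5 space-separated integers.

Answer: 5 5 6 4 6

Derivation:
Step 1: flows [3->0,2->1,4->1,2->3] -> levels [3 4 9 4 6]
Step 2: flows [3->0,2->1,4->1,2->3] -> levels [4 6 7 4 5]
Step 3: flows [0=3,2->1,1->4,2->3] -> levels [4 6 5 5 6]
Step 4: flows [3->0,1->2,1=4,2=3] -> levels [5 5 6 4 6]
Step 5: flows [0->3,2->1,4->1,2->3] -> levels [4 7 4 6 5]
Step 6: flows [3->0,1->2,1->4,3->2] -> levels [5 5 6 4 6]
  -> period-2 cycle: step 6 state = step 4 state; never stabilizes
  -> state at step 30: (30-4) mod 2 = 0, same as step 4 -> [5 5 6 4 6]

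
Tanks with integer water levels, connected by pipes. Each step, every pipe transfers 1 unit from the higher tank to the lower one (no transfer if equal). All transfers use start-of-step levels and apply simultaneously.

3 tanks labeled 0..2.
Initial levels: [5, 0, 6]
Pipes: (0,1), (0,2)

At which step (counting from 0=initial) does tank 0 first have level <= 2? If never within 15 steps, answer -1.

Step 1: flows [0->1,2->0] -> levels [5 1 5]
Step 2: flows [0->1,0=2] -> levels [4 2 5]
Step 3: flows [0->1,2->0] -> levels [4 3 4]
Step 4: flows [0->1,0=2] -> levels [3 4 4]
Step 5: flows [1->0,2->0] -> levels [5 3 3]
Step 6: flows [0->1,0->2] -> levels [3 4 4]
  -> period-2 cycle (repeats step 4); tank 0 never drops to <=2
Tank 0 never reaches <=2 within 15 steps

Answer: -1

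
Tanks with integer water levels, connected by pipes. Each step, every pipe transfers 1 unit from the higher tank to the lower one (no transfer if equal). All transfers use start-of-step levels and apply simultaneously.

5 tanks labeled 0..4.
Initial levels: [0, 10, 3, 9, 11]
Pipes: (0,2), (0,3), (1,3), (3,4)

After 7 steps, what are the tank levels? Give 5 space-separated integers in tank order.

Answer: 5 8 5 7 8

Derivation:
Step 1: flows [2->0,3->0,1->3,4->3] -> levels [2 9 2 10 10]
Step 2: flows [0=2,3->0,3->1,3=4] -> levels [3 10 2 8 10]
Step 3: flows [0->2,3->0,1->3,4->3] -> levels [3 9 3 9 9]
Step 4: flows [0=2,3->0,1=3,3=4] -> levels [4 9 3 8 9]
Step 5: flows [0->2,3->0,1->3,4->3] -> levels [4 8 4 9 8]
Step 6: flows [0=2,3->0,3->1,3->4] -> levels [5 9 4 6 9]
Step 7: flows [0->2,3->0,1->3,4->3] -> levels [5 8 5 7 8]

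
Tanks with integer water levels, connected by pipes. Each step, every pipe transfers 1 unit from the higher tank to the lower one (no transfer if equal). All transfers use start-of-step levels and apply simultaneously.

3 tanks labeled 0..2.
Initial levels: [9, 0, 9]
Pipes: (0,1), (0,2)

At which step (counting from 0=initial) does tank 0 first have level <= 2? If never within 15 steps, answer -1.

Step 1: flows [0->1,0=2] -> levels [8 1 9]
Step 2: flows [0->1,2->0] -> levels [8 2 8]
Step 3: flows [0->1,0=2] -> levels [7 3 8]
Step 4: flows [0->1,2->0] -> levels [7 4 7]
Step 5: flows [0->1,0=2] -> levels [6 5 7]
Step 6: flows [0->1,2->0] -> levels [6 6 6]
Step 7: flows [0=1,0=2] -> levels [6 6 6]
  -> stable; tank 0 stays at 6 > 2
Tank 0 never reaches <=2 within 15 steps

Answer: -1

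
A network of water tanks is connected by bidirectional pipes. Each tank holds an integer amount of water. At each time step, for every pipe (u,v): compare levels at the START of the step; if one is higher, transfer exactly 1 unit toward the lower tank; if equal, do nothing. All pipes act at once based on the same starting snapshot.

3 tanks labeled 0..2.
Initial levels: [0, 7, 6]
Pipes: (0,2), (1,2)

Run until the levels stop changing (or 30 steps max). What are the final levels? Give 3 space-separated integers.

Answer: 5 5 3

Derivation:
Step 1: flows [2->0,1->2] -> levels [1 6 6]
Step 2: flows [2->0,1=2] -> levels [2 6 5]
Step 3: flows [2->0,1->2] -> levels [3 5 5]
Step 4: flows [2->0,1=2] -> levels [4 5 4]
Step 5: flows [0=2,1->2] -> levels [4 4 5]
Step 6: flows [2->0,2->1] -> levels [5 5 3]
Step 7: flows [0->2,1->2] -> levels [4 4 5]
  -> period-2 cycle: step 7 state = step 5 state; never stabilizes
  -> state at step 30: (30-5) mod 2 = 1, same as step 6 -> [5 5 3]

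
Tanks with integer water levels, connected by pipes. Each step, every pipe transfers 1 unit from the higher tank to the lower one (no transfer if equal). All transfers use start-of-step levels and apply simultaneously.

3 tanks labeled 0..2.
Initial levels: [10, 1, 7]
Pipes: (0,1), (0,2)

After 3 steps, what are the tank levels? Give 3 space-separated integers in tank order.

Answer: 7 4 7

Derivation:
Step 1: flows [0->1,0->2] -> levels [8 2 8]
Step 2: flows [0->1,0=2] -> levels [7 3 8]
Step 3: flows [0->1,2->0] -> levels [7 4 7]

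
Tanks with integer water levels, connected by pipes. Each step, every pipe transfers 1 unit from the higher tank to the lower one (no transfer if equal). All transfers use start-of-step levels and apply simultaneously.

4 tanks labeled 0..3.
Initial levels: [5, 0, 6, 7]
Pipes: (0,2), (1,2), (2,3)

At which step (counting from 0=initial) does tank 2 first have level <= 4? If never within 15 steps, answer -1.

Step 1: flows [2->0,2->1,3->2] -> levels [6 1 5 6]
Step 2: flows [0->2,2->1,3->2] -> levels [5 2 6 5]
Step 3: flows [2->0,2->1,2->3] -> levels [6 3 3 6]
Tank 2 first reaches <=4 at step 3

Answer: 3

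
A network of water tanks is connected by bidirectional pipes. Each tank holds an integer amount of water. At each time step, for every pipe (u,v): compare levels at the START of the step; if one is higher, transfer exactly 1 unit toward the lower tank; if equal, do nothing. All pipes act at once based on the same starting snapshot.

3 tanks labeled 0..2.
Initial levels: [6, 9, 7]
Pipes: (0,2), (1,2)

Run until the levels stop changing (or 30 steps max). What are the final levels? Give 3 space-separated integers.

Step 1: flows [2->0,1->2] -> levels [7 8 7]
Step 2: flows [0=2,1->2] -> levels [7 7 8]
Step 3: flows [2->0,2->1] -> levels [8 8 6]
Step 4: flows [0->2,1->2] -> levels [7 7 8]
  -> period-2 cycle: step 4 state = step 2 state; never stabilizes
  -> state at step 30: (30-2) mod 2 = 0, same as step 2 -> [7 7 8]

Answer: 7 7 8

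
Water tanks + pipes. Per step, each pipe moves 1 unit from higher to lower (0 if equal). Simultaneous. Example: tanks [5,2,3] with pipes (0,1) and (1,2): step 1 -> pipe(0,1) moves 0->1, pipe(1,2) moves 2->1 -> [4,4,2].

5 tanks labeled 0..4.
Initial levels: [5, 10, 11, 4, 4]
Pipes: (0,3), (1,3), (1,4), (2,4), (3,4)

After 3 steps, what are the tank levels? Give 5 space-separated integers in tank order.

Answer: 6 7 8 6 7

Derivation:
Step 1: flows [0->3,1->3,1->4,2->4,3=4] -> levels [4 8 10 6 6]
Step 2: flows [3->0,1->3,1->4,2->4,3=4] -> levels [5 6 9 6 8]
Step 3: flows [3->0,1=3,4->1,2->4,4->3] -> levels [6 7 8 6 7]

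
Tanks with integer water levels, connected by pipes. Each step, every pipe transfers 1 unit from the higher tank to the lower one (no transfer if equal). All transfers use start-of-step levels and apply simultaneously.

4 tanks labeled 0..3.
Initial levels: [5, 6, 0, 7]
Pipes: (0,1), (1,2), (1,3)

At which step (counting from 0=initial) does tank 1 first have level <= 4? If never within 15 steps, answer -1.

Answer: 3

Derivation:
Step 1: flows [1->0,1->2,3->1] -> levels [6 5 1 6]
Step 2: flows [0->1,1->2,3->1] -> levels [5 6 2 5]
Step 3: flows [1->0,1->2,1->3] -> levels [6 3 3 6]
Tank 1 first reaches <=4 at step 3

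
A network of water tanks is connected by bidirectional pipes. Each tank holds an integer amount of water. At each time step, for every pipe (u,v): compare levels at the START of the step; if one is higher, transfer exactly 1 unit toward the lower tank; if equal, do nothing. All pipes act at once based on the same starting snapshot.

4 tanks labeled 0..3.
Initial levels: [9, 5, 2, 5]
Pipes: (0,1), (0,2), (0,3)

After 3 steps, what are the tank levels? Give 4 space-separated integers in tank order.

Step 1: flows [0->1,0->2,0->3] -> levels [6 6 3 6]
Step 2: flows [0=1,0->2,0=3] -> levels [5 6 4 6]
Step 3: flows [1->0,0->2,3->0] -> levels [6 5 5 5]

Answer: 6 5 5 5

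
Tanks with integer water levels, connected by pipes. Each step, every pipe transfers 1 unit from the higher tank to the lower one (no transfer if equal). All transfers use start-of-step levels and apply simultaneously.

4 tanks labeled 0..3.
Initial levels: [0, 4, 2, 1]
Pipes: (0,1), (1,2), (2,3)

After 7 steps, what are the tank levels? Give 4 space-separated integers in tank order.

Answer: 1 3 1 2

Derivation:
Step 1: flows [1->0,1->2,2->3] -> levels [1 2 2 2]
Step 2: flows [1->0,1=2,2=3] -> levels [2 1 2 2]
Step 3: flows [0->1,2->1,2=3] -> levels [1 3 1 2]
Step 4: flows [1->0,1->2,3->2] -> levels [2 1 3 1]
Step 5: flows [0->1,2->1,2->3] -> levels [1 3 1 2]
  -> period-2 cycle: step 5 state = step 3 state
  -> state at step 7: (7-3) mod 2 = 0, same as step 3 -> [1 3 1 2]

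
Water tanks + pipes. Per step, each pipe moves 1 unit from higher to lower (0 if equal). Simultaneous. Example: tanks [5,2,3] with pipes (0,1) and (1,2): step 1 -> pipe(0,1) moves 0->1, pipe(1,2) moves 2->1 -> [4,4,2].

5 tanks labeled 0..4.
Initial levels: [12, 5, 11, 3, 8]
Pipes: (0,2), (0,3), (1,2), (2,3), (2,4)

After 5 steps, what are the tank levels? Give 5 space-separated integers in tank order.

Step 1: flows [0->2,0->3,2->1,2->3,2->4] -> levels [10 6 9 5 9]
Step 2: flows [0->2,0->3,2->1,2->3,2=4] -> levels [8 7 8 7 9]
Step 3: flows [0=2,0->3,2->1,2->3,4->2] -> levels [7 8 7 9 8]
Step 4: flows [0=2,3->0,1->2,3->2,4->2] -> levels [8 7 10 7 7]
Step 5: flows [2->0,0->3,2->1,2->3,2->4] -> levels [8 8 6 9 8]

Answer: 8 8 6 9 8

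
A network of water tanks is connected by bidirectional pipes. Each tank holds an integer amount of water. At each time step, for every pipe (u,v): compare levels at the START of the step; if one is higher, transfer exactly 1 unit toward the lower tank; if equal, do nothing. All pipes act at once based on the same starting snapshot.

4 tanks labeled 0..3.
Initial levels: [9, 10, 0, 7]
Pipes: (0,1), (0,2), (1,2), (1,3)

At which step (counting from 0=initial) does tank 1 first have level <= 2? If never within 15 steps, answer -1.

Step 1: flows [1->0,0->2,1->2,1->3] -> levels [9 7 2 8]
Step 2: flows [0->1,0->2,1->2,3->1] -> levels [7 8 4 7]
Step 3: flows [1->0,0->2,1->2,1->3] -> levels [7 5 6 8]
Step 4: flows [0->1,0->2,2->1,3->1] -> levels [5 8 6 7]
Step 5: flows [1->0,2->0,1->2,1->3] -> levels [7 5 6 8]
  -> period-2 cycle (repeats step 3); tank 1 never drops to <=2
Tank 1 never reaches <=2 within 15 steps

Answer: -1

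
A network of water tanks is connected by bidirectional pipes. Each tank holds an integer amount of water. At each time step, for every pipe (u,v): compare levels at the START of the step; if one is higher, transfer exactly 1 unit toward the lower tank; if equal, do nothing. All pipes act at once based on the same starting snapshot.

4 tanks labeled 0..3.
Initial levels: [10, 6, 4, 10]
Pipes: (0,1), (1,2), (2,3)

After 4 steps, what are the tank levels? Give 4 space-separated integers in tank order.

Answer: 8 7 7 8

Derivation:
Step 1: flows [0->1,1->2,3->2] -> levels [9 6 6 9]
Step 2: flows [0->1,1=2,3->2] -> levels [8 7 7 8]
Step 3: flows [0->1,1=2,3->2] -> levels [7 8 8 7]
Step 4: flows [1->0,1=2,2->3] -> levels [8 7 7 8]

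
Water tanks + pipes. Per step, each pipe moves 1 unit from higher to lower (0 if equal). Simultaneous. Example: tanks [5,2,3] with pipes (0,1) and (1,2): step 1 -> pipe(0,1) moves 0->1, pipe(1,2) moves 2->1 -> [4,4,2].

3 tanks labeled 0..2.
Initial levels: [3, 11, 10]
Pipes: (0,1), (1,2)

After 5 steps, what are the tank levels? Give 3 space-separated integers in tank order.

Answer: 8 8 8

Derivation:
Step 1: flows [1->0,1->2] -> levels [4 9 11]
Step 2: flows [1->0,2->1] -> levels [5 9 10]
Step 3: flows [1->0,2->1] -> levels [6 9 9]
Step 4: flows [1->0,1=2] -> levels [7 8 9]
Step 5: flows [1->0,2->1] -> levels [8 8 8]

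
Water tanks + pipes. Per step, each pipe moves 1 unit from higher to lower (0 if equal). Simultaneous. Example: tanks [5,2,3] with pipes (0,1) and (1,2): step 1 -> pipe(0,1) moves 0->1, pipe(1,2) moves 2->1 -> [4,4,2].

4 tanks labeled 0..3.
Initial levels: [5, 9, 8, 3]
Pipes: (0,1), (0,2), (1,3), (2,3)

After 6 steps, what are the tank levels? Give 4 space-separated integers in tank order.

Step 1: flows [1->0,2->0,1->3,2->3] -> levels [7 7 6 5]
Step 2: flows [0=1,0->2,1->3,2->3] -> levels [6 6 6 7]
Step 3: flows [0=1,0=2,3->1,3->2] -> levels [6 7 7 5]
Step 4: flows [1->0,2->0,1->3,2->3] -> levels [8 5 5 7]
Step 5: flows [0->1,0->2,3->1,3->2] -> levels [6 7 7 5]
  -> period-2 cycle: step 5 state = step 3 state
  -> state at step 6: (6-3) mod 2 = 1, same as step 4 -> [8 5 5 7]

Answer: 8 5 5 7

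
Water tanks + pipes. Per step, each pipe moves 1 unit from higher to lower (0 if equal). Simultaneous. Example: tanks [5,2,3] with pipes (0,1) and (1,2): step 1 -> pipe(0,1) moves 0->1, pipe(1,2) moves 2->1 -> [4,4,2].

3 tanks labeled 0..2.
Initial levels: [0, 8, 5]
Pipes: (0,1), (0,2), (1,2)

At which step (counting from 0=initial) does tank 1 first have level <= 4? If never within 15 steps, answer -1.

Answer: 2

Derivation:
Step 1: flows [1->0,2->0,1->2] -> levels [2 6 5]
Step 2: flows [1->0,2->0,1->2] -> levels [4 4 5]
Tank 1 first reaches <=4 at step 2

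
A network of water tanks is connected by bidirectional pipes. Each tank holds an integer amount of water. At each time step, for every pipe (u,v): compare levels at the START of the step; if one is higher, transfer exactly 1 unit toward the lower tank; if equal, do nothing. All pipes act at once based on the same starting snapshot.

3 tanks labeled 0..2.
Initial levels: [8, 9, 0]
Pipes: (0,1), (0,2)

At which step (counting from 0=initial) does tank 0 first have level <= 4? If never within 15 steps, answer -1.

Answer: -1

Derivation:
Step 1: flows [1->0,0->2] -> levels [8 8 1]
Step 2: flows [0=1,0->2] -> levels [7 8 2]
Step 3: flows [1->0,0->2] -> levels [7 7 3]
Step 4: flows [0=1,0->2] -> levels [6 7 4]
Step 5: flows [1->0,0->2] -> levels [6 6 5]
Step 6: flows [0=1,0->2] -> levels [5 6 6]
Step 7: flows [1->0,2->0] -> levels [7 5 5]
Step 8: flows [0->1,0->2] -> levels [5 6 6]
  -> period-2 cycle (repeats step 6); tank 0 never drops to <=4
Tank 0 never reaches <=4 within 15 steps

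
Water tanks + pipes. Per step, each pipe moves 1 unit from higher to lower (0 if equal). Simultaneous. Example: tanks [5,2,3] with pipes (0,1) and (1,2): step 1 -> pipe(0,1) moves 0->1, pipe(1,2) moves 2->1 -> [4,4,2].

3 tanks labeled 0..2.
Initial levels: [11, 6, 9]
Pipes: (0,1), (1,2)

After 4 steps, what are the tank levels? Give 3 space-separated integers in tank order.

Step 1: flows [0->1,2->1] -> levels [10 8 8]
Step 2: flows [0->1,1=2] -> levels [9 9 8]
Step 3: flows [0=1,1->2] -> levels [9 8 9]
Step 4: flows [0->1,2->1] -> levels [8 10 8]

Answer: 8 10 8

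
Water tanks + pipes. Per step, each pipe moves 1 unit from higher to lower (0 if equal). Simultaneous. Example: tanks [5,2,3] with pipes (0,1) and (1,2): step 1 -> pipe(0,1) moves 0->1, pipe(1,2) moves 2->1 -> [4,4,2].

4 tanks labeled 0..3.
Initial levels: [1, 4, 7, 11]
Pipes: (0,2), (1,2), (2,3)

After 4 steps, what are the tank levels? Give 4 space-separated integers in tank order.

Answer: 5 6 5 7

Derivation:
Step 1: flows [2->0,2->1,3->2] -> levels [2 5 6 10]
Step 2: flows [2->0,2->1,3->2] -> levels [3 6 5 9]
Step 3: flows [2->0,1->2,3->2] -> levels [4 5 6 8]
Step 4: flows [2->0,2->1,3->2] -> levels [5 6 5 7]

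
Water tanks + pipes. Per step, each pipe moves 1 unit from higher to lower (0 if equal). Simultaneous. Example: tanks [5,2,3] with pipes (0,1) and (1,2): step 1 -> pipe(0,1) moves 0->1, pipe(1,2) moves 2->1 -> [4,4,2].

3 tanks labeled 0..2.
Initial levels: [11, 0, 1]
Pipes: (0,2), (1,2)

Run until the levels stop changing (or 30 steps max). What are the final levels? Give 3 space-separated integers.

Answer: 4 4 4

Derivation:
Step 1: flows [0->2,2->1] -> levels [10 1 1]
Step 2: flows [0->2,1=2] -> levels [9 1 2]
Step 3: flows [0->2,2->1] -> levels [8 2 2]
Step 4: flows [0->2,1=2] -> levels [7 2 3]
Step 5: flows [0->2,2->1] -> levels [6 3 3]
Step 6: flows [0->2,1=2] -> levels [5 3 4]
Step 7: flows [0->2,2->1] -> levels [4 4 4]
Step 8: flows [0=2,1=2] -> levels [4 4 4]
  -> stable (no change)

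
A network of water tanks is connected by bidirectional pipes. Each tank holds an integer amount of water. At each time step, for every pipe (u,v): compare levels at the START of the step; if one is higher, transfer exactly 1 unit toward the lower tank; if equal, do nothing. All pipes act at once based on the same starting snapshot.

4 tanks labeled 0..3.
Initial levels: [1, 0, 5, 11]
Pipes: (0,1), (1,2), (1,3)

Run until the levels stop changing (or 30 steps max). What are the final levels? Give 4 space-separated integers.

Answer: 3 6 3 5

Derivation:
Step 1: flows [0->1,2->1,3->1] -> levels [0 3 4 10]
Step 2: flows [1->0,2->1,3->1] -> levels [1 4 3 9]
Step 3: flows [1->0,1->2,3->1] -> levels [2 3 4 8]
Step 4: flows [1->0,2->1,3->1] -> levels [3 4 3 7]
Step 5: flows [1->0,1->2,3->1] -> levels [4 3 4 6]
Step 6: flows [0->1,2->1,3->1] -> levels [3 6 3 5]
Step 7: flows [1->0,1->2,1->3] -> levels [4 3 4 6]
  -> period-2 cycle: step 7 state = step 5 state; never stabilizes
  -> state at step 30: (30-5) mod 2 = 1, same as step 6 -> [3 6 3 5]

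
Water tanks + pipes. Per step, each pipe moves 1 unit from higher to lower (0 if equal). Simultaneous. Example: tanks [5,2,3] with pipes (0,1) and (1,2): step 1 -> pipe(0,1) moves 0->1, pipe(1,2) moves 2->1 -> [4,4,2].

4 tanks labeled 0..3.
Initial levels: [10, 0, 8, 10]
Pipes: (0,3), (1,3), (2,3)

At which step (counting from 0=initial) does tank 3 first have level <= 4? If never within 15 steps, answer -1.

Answer: -1

Derivation:
Step 1: flows [0=3,3->1,3->2] -> levels [10 1 9 8]
Step 2: flows [0->3,3->1,2->3] -> levels [9 2 8 9]
Step 3: flows [0=3,3->1,3->2] -> levels [9 3 9 7]
Step 4: flows [0->3,3->1,2->3] -> levels [8 4 8 8]
Step 5: flows [0=3,3->1,2=3] -> levels [8 5 8 7]
Step 6: flows [0->3,3->1,2->3] -> levels [7 6 7 8]
Step 7: flows [3->0,3->1,3->2] -> levels [8 7 8 5]
Step 8: flows [0->3,1->3,2->3] -> levels [7 6 7 8]
  -> period-2 cycle (repeats step 6); tank 3 never drops to <=4
Tank 3 never reaches <=4 within 15 steps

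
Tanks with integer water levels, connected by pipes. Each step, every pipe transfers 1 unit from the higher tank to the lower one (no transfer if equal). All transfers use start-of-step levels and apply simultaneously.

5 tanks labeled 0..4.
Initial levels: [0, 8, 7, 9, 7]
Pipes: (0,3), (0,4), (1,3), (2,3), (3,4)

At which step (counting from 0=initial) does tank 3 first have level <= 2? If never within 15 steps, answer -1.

Answer: -1

Derivation:
Step 1: flows [3->0,4->0,3->1,3->2,3->4] -> levels [2 9 8 5 7]
Step 2: flows [3->0,4->0,1->3,2->3,4->3] -> levels [4 8 7 7 5]
Step 3: flows [3->0,4->0,1->3,2=3,3->4] -> levels [6 7 7 6 5]
Step 4: flows [0=3,0->4,1->3,2->3,3->4] -> levels [5 6 6 7 7]
Step 5: flows [3->0,4->0,3->1,3->2,3=4] -> levels [7 7 7 4 6]
Step 6: flows [0->3,0->4,1->3,2->3,4->3] -> levels [5 6 6 8 6]
Step 7: flows [3->0,4->0,3->1,3->2,3->4] -> levels [7 7 7 4 6]
  -> period-2 cycle (repeats step 5); tank 3 never drops to <=2
Tank 3 never reaches <=2 within 15 steps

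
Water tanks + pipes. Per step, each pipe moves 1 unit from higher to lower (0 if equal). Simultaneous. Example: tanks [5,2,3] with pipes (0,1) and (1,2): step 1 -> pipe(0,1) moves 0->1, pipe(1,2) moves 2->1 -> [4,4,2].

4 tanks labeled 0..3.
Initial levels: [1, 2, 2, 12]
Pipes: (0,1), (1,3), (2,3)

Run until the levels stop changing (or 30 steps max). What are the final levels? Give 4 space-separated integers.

Step 1: flows [1->0,3->1,3->2] -> levels [2 2 3 10]
Step 2: flows [0=1,3->1,3->2] -> levels [2 3 4 8]
Step 3: flows [1->0,3->1,3->2] -> levels [3 3 5 6]
Step 4: flows [0=1,3->1,3->2] -> levels [3 4 6 4]
Step 5: flows [1->0,1=3,2->3] -> levels [4 3 5 5]
Step 6: flows [0->1,3->1,2=3] -> levels [3 5 5 4]
Step 7: flows [1->0,1->3,2->3] -> levels [4 3 4 6]
Step 8: flows [0->1,3->1,3->2] -> levels [3 5 5 4]
  -> period-2 cycle: step 8 state = step 6 state; never stabilizes
  -> state at step 30: (30-6) mod 2 = 0, same as step 6 -> [3 5 5 4]

Answer: 3 5 5 4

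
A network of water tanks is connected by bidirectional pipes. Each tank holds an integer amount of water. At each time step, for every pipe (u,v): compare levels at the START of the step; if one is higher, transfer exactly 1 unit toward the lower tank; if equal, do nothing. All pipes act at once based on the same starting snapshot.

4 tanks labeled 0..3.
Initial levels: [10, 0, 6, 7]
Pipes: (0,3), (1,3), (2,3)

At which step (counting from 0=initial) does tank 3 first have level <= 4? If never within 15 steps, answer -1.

Step 1: flows [0->3,3->1,3->2] -> levels [9 1 7 6]
Step 2: flows [0->3,3->1,2->3] -> levels [8 2 6 7]
Step 3: flows [0->3,3->1,3->2] -> levels [7 3 7 6]
Step 4: flows [0->3,3->1,2->3] -> levels [6 4 6 7]
Step 5: flows [3->0,3->1,3->2] -> levels [7 5 7 4]
Tank 3 first reaches <=4 at step 5

Answer: 5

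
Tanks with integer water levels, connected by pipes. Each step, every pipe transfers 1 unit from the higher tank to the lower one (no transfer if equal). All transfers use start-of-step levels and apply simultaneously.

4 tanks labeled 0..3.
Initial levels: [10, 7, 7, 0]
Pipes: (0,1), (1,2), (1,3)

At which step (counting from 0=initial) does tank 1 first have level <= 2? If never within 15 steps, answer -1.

Answer: -1

Derivation:
Step 1: flows [0->1,1=2,1->3] -> levels [9 7 7 1]
Step 2: flows [0->1,1=2,1->3] -> levels [8 7 7 2]
Step 3: flows [0->1,1=2,1->3] -> levels [7 7 7 3]
Step 4: flows [0=1,1=2,1->3] -> levels [7 6 7 4]
Step 5: flows [0->1,2->1,1->3] -> levels [6 7 6 5]
Step 6: flows [1->0,1->2,1->3] -> levels [7 4 7 6]
Step 7: flows [0->1,2->1,3->1] -> levels [6 7 6 5]
  -> period-2 cycle (repeats step 5); tank 1 never drops to <=2
Tank 1 never reaches <=2 within 15 steps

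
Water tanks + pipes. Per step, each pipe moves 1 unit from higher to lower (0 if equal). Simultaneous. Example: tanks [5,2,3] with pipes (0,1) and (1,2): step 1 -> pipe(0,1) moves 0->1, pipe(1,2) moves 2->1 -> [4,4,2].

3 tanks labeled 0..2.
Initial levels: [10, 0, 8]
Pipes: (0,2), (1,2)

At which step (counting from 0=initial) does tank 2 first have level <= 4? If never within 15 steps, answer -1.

Step 1: flows [0->2,2->1] -> levels [9 1 8]
Step 2: flows [0->2,2->1] -> levels [8 2 8]
Step 3: flows [0=2,2->1] -> levels [8 3 7]
Step 4: flows [0->2,2->1] -> levels [7 4 7]
Step 5: flows [0=2,2->1] -> levels [7 5 6]
Step 6: flows [0->2,2->1] -> levels [6 6 6]
Step 7: flows [0=2,1=2] -> levels [6 6 6]
  -> stable; tank 2 stays at 6 > 4
Tank 2 never reaches <=4 within 15 steps

Answer: -1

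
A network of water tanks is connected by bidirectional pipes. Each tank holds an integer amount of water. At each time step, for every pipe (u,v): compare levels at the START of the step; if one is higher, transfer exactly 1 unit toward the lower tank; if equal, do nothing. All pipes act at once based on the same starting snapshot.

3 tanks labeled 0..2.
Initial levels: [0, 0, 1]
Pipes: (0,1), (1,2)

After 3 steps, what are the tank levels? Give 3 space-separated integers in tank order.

Answer: 0 1 0

Derivation:
Step 1: flows [0=1,2->1] -> levels [0 1 0]
Step 2: flows [1->0,1->2] -> levels [1 -1 1]
Step 3: flows [0->1,2->1] -> levels [0 1 0]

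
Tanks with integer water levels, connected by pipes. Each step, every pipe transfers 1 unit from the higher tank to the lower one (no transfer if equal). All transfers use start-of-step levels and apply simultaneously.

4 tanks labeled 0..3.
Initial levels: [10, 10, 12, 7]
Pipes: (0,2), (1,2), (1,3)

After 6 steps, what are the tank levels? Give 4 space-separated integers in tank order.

Step 1: flows [2->0,2->1,1->3] -> levels [11 10 10 8]
Step 2: flows [0->2,1=2,1->3] -> levels [10 9 11 9]
Step 3: flows [2->0,2->1,1=3] -> levels [11 10 9 9]
Step 4: flows [0->2,1->2,1->3] -> levels [10 8 11 10]
Step 5: flows [2->0,2->1,3->1] -> levels [11 10 9 9]
  -> period-2 cycle: step 5 state = step 3 state
  -> state at step 6: (6-3) mod 2 = 1, same as step 4 -> [10 8 11 10]

Answer: 10 8 11 10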